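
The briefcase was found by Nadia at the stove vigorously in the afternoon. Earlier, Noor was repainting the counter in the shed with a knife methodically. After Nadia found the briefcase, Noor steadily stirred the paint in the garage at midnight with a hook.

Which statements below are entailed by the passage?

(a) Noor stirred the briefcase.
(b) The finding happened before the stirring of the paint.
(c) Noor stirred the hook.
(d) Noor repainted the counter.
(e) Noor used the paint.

(b)

(a) Not entailed — Noor stirred the paint, not the briefcase; the briefcase belongs to the finding event.
(b) Entailed — the narrative places the finding before the stirring.
(c) Not entailed — the hook is the instrument, not what was stirred.
(d) Not entailed — 'was repainting' is progressive on an accomplishment; it does not entail the completed 'repainted'.
(e) Not entailed — the paint is the patient, not an instrument — Noor used a hook.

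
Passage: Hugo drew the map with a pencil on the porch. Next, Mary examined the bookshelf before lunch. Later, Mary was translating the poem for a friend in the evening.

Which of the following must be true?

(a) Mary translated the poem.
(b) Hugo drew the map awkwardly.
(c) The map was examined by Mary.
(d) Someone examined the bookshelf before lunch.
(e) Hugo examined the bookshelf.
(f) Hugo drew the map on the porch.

(a) Not entailed — 'was translating' is progressive on an accomplishment; it does not entail the completed 'translated'.
(b) Not entailed — 'awkwardly' adds information not in the original event.
(c) Not entailed — Mary examined the bookshelf, not the map; the map belongs to the drawing event.
(d) Entailed — this follows by dropping conjuncts from the examining event's description.
(e) Not entailed — the passage has Mary examining the bookshelf, not Hugo.
(f) Entailed — this follows by dropping conjuncts from the drawing event's description.

(d), (f)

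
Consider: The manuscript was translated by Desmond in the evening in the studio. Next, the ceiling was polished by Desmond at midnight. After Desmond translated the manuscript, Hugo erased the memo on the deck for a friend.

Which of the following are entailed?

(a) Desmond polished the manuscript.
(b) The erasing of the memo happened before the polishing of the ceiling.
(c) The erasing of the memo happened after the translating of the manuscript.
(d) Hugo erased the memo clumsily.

(a) Not entailed — Desmond polished the ceiling, not the manuscript; the manuscript belongs to the translating event.
(b) Not entailed — the narrative doesn't order the erasing relative to the polishing.
(c) Entailed — the narrative places the translating before the erasing.
(d) Not entailed — 'clumsily' adds information not in the original event.

(c)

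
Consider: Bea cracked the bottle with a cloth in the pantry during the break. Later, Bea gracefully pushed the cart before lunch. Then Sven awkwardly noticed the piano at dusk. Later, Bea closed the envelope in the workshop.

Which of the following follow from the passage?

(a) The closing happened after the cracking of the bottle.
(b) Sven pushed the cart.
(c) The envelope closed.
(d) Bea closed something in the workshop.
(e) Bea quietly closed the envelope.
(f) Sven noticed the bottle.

(a) Entailed — the narrative places the cracking before the closing.
(b) Not entailed — the passage has Bea pushing the cart, not Sven.
(c) Entailed — 'Bea closed the envelope' is causative; it entails the inchoative 'the envelope closed'.
(d) Entailed — this follows by dropping conjuncts from the closing event's description.
(e) Not entailed — 'quietly' adds information not in the original event.
(f) Not entailed — Sven noticed the piano, not the bottle; the bottle belongs to the cracking event.

(a), (c), (d)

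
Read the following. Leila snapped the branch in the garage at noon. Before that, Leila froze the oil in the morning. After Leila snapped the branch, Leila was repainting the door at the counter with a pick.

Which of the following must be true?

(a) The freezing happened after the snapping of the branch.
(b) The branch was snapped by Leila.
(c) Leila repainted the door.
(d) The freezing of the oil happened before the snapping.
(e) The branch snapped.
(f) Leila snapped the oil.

(b), (d), (e)

(a) Not entailed — the narrative places the freezing before the snapping, not after.
(b) Entailed — the original entails any weakening of itself; this just drops 'at noon', 'in the garage'.
(c) Not entailed — 'was repainting' is progressive on an accomplishment; it does not entail the completed 'repainted'.
(d) Entailed — the narrative places the freezing before the snapping.
(e) Entailed — 'Leila snapped the branch' is causative; it entails the inchoative 'the branch snapped'.
(f) Not entailed — Leila snapped the branch, not the oil; the oil belongs to the freezing event.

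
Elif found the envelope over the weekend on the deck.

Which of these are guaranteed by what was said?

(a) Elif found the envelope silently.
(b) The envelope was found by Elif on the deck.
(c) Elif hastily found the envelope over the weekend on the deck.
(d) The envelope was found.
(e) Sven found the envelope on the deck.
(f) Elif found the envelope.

(a) Not entailed — 'silently' adds information not in the original event.
(b) Entailed — dropping 'over the weekend' leaves a sub-description the original still satisfies.
(c) Not entailed — 'hastily' adds information not in the original event.
(d) Entailed — this follows by dropping conjuncts from the finding event's description.
(e) Not entailed — the passage has Elif finding the envelope, not Sven.
(f) Entailed — dropping 'over the weekend', 'on the deck' leaves a sub-description the original still satisfies.

(b), (d), (f)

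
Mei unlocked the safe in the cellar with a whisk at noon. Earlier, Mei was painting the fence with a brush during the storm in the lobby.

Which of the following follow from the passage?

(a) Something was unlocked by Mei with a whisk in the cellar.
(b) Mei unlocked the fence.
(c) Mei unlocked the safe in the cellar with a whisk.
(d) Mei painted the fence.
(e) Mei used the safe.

(a) Entailed — the original entails any weakening of itself; this just drops 'at noon' and generalizes the patient.
(b) Not entailed — Mei unlocked the safe, not the fence; the fence belongs to the painting event.
(c) Entailed — this follows by dropping conjuncts from the unlocking event's description.
(d) Not entailed — 'was painting' is progressive on an accomplishment; it does not entail the completed 'painted'.
(e) Not entailed — the safe is the patient, not an instrument — Mei used a whisk.

(a), (c)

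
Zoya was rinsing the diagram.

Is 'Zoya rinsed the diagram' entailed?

yes

'rinse' is atelic; if Zoya was rinsing the diagram, then Zoya rinsed the diagram (for some time).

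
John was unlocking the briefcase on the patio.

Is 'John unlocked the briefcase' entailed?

no

'was unlocking' is progressive; for an accomplishment like 'unlock the briefcase', it doesn't entail completion.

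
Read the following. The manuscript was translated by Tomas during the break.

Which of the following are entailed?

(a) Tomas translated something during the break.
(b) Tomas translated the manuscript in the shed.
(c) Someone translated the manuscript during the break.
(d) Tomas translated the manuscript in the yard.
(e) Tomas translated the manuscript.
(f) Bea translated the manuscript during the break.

(a) Entailed — the original entails any weakening of itself; this just generalizes the patient.
(b) Not entailed — 'in the shed' adds information not in the original event.
(c) Entailed — every conjunct here is already in the original translating event.
(d) Not entailed — 'in the yard' adds information not in the original event.
(e) Entailed — dropping 'during the break' leaves a sub-description the original still satisfies.
(f) Not entailed — the passage has Tomas translating the manuscript, not Bea.

(a), (c), (e)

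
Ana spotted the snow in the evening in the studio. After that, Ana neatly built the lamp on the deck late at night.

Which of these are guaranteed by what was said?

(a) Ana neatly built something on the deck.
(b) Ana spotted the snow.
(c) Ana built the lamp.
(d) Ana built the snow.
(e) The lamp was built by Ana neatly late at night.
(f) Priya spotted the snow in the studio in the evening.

(a), (b), (c), (e)

(a) Entailed — every conjunct here is already in the original building event.
(b) Entailed — dropping 'in the evening', 'in the studio' leaves a sub-description the original still satisfies.
(c) Entailed — every conjunct here is already in the original building event.
(d) Not entailed — Ana built the lamp, not the snow; the snow belongs to the spotting event.
(e) Entailed — every conjunct here is already in the original building event.
(f) Not entailed — the passage has Ana spotting the snow, not Priya.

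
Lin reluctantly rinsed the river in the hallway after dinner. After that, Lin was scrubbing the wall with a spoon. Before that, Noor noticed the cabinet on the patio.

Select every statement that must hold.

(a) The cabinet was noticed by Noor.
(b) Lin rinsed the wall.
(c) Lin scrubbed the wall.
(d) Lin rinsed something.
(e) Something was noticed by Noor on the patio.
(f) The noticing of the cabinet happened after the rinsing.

(a), (c), (d), (e)

(a) Entailed — every conjunct here is already in the original noticing event.
(b) Not entailed — Lin rinsed the river, not the wall; the wall belongs to the scrubbing event.
(c) Entailed — 'scrub' is an activity; 'was scrubbing' entails that some scrubbing happened, so 'scrubbed' holds.
(d) Entailed — every conjunct here is already in the original rinsing event.
(e) Entailed — every conjunct here is already in the original noticing event.
(f) Not entailed — the narrative doesn't order the rinsing relative to the noticing.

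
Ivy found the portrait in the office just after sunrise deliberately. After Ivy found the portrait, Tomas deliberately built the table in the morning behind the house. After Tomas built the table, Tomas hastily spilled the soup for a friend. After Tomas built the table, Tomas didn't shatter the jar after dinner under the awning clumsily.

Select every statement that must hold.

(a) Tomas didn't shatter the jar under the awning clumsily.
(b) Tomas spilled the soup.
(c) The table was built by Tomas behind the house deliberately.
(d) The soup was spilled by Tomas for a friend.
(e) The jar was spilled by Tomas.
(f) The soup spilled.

(a) Not entailed — dropping 'after dinner' under negation is not valid — the original leaves open that Tomas shattered the jar some other way.
(b) Entailed — this follows by dropping conjuncts from the spilling event's description.
(c) Entailed — every conjunct here is already in the original building event.
(d) Entailed — this follows by dropping conjuncts from the spilling event's description.
(e) Not entailed — Tomas spilled the soup, not the jar; the jar belongs to the shattering event.
(f) Entailed — 'Tomas spilled the soup' is causative; it entails the inchoative 'the soup spilled'.

(b), (c), (d), (f)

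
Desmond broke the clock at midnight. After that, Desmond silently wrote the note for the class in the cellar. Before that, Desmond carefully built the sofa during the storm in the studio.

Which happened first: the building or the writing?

The connectives place the building before the writing.

the building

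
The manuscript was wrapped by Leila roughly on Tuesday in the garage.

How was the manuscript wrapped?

'roughly' marks the manner of the wrapping event.

roughly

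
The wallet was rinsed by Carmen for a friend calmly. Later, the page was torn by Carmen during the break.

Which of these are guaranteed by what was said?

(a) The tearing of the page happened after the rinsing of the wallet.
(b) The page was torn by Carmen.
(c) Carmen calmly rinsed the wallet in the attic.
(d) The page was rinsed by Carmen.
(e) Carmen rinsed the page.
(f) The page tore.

(a) Entailed — the narrative places the rinsing before the tearing.
(b) Entailed — dropping 'during the break' leaves a sub-description the original still satisfies.
(c) Not entailed — 'in the attic' adds information not in the original event.
(d) Not entailed — Carmen rinsed the wallet, not the page; the page belongs to the tearing event.
(e) Not entailed — Carmen rinsed the wallet, not the page; the page belongs to the tearing event.
(f) Entailed — 'Carmen tore the page' is causative; it entails the inchoative 'the page tore'.

(a), (b), (f)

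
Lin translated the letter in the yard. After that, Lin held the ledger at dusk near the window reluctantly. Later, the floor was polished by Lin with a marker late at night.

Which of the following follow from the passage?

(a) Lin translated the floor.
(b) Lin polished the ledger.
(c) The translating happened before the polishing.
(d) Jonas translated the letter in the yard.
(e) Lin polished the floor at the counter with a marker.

(a) Not entailed — Lin translated the letter, not the floor; the floor belongs to the polishing event.
(b) Not entailed — Lin polished the floor, not the ledger; the ledger belongs to the holding event.
(c) Entailed — the narrative places the translating before the polishing.
(d) Not entailed — the passage has Lin translating the letter, not Jonas.
(e) Not entailed — 'at the counter' adds information not in the original event.

(c)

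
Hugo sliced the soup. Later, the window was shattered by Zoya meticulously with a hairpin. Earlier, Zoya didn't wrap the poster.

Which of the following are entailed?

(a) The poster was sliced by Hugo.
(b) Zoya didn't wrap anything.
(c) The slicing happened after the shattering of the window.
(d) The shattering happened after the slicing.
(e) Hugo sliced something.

(a) Not entailed — Hugo sliced the soup, not the poster; the poster belongs to the wrapping event.
(b) Not entailed — the original only denies this specific event; Zoya may have wrapped something else.
(c) Not entailed — the narrative places the slicing before the shattering, not after.
(d) Entailed — the narrative places the slicing before the shattering.
(e) Entailed — generalizing the patient leaves a sub-description the original still satisfies.

(d), (e)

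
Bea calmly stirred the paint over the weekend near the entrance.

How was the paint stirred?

calmly

'calmly' marks the manner of the stirring event.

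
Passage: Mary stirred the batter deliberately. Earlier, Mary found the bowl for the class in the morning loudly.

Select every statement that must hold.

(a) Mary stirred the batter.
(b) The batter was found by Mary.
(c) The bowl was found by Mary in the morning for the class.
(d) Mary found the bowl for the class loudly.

(a), (c), (d)

(a) Entailed — the original entails any weakening of itself; this just drops 'deliberately'.
(b) Not entailed — Mary found the bowl, not the batter; the batter belongs to the stirring event.
(c) Entailed — this follows by dropping conjuncts from the finding event's description.
(d) Entailed — dropping 'in the morning' leaves a sub-description the original still satisfies.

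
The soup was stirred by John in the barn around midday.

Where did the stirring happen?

in the barn

'in the barn' marks the location of the stirring event.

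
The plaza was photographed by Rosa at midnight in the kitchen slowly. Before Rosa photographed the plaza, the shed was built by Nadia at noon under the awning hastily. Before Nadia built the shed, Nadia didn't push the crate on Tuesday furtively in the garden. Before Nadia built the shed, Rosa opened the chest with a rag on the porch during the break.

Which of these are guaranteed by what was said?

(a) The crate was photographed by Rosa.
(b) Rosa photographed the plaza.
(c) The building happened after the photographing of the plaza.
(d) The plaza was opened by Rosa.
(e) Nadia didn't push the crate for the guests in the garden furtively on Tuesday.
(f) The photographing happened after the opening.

(a) Not entailed — Rosa photographed the plaza, not the crate; the crate belongs to the pushing event.
(b) Entailed — every conjunct here is already in the original photographing event.
(c) Not entailed — the narrative places the building before the photographing, not after.
(d) Not entailed — Rosa opened the chest, not the plaza; the plaza belongs to the photographing event.
(e) Entailed — under negation, adding a further restriction is entailed: if no such pushing event occurred, none occurred for the guests either.
(f) Entailed — the narrative places the opening before the photographing.

(b), (e), (f)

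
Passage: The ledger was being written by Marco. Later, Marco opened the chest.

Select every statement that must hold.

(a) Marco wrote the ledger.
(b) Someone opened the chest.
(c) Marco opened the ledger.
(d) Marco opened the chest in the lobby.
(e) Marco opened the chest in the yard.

(b)

(a) Not entailed — 'was writing' is progressive on an accomplishment; it does not entail the completed 'wrote'.
(b) Entailed — the original entails any weakening of itself; this just generalizes the agent.
(c) Not entailed — Marco opened the chest, not the ledger; the ledger belongs to the writing event.
(d) Not entailed — 'in the lobby' adds information not in the original event.
(e) Not entailed — 'in the yard' adds information not in the original event.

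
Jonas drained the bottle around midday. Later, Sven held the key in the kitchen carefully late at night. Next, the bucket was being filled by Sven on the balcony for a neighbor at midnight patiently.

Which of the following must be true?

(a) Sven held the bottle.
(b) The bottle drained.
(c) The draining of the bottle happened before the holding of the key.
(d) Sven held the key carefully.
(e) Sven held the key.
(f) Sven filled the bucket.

(b), (c), (d), (e)

(a) Not entailed — Sven held the key, not the bottle; the bottle belongs to the draining event.
(b) Entailed — 'Jonas drained the bottle' is causative; it entails the inchoative 'the bottle drained'.
(c) Entailed — the narrative places the draining before the holding.
(d) Entailed — this follows by dropping conjuncts from the holding event's description.
(e) Entailed — the original entails any weakening of itself; this just drops 'in the kitchen', 'late at night', 'carefully'.
(f) Not entailed — 'was filling' is progressive on an accomplishment; it does not entail the completed 'filled'.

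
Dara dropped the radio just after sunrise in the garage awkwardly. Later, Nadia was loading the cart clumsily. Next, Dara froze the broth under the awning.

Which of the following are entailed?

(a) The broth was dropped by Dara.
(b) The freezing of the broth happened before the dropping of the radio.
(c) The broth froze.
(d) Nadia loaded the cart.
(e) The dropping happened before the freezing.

(c), (e)

(a) Not entailed — Dara dropped the radio, not the broth; the broth belongs to the freezing event.
(b) Not entailed — the narrative places the dropping before the freezing, not after.
(c) Entailed — 'Dara froze the broth' is causative; it entails the inchoative 'the broth froze'.
(d) Not entailed — 'was loading' is progressive on an accomplishment; it does not entail the completed 'loaded'.
(e) Entailed — the narrative places the dropping before the freezing.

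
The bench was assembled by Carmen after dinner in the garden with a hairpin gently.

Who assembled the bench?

Carmen

'Carmen' marks the agent of the assembling event.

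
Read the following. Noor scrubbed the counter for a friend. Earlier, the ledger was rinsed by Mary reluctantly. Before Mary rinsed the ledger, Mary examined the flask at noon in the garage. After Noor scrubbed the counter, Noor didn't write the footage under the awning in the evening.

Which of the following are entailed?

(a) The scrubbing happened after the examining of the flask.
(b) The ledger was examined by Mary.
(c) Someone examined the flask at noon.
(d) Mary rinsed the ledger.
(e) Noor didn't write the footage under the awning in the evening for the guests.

(a), (c), (d), (e)

(a) Entailed — the narrative places the examining before the scrubbing.
(b) Not entailed — Mary examined the flask, not the ledger; the ledger belongs to the rinsing event.
(c) Entailed — dropping 'in the garage' and generalizing the agent leaves a sub-description the original still satisfies.
(d) Entailed — dropping 'reluctantly' leaves a sub-description the original still satisfies.
(e) Entailed — under negation, adding a further restriction is entailed: if no such writing event occurred, none occurred for the guests either.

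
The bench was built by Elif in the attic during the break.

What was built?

'the bench' marks the patient of the building event.

the bench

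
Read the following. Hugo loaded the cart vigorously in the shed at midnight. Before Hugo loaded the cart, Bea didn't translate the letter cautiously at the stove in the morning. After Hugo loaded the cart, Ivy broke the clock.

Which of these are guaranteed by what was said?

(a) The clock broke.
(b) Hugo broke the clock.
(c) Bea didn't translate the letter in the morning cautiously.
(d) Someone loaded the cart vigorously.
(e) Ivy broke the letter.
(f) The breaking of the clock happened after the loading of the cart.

(a), (d), (f)

(a) Entailed — 'Ivy broke the clock' is causative; it entails the inchoative 'the clock broke'.
(b) Not entailed — the passage has Ivy breaking the clock, not Hugo.
(c) Not entailed — dropping 'at the stove' under negation is not valid — the original leaves open that Bea translated the letter some other way.
(d) Entailed — the original entails any weakening of itself; this just drops 'in the shed', 'at midnight' and generalizes the agent.
(e) Not entailed — Ivy broke the clock, not the letter; the letter belongs to the translating event.
(f) Entailed — the narrative places the loading before the breaking.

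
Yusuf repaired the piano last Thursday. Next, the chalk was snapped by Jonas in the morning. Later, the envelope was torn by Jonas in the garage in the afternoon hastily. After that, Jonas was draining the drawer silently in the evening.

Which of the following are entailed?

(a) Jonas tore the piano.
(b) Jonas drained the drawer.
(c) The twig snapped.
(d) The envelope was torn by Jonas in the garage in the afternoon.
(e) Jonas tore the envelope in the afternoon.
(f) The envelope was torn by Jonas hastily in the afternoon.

(a) Not entailed — Jonas tore the envelope, not the piano; the piano belongs to the repairing event.
(b) Not entailed — 'was draining' is progressive on an accomplishment; it does not entail the completed 'drained'.
(c) Not entailed — the chalk is what snapped, not the twig.
(d) Entailed — this follows by dropping conjuncts from the tearing event's description.
(e) Entailed — dropping 'in the garage', 'hastily' leaves a sub-description the original still satisfies.
(f) Entailed — this follows by dropping conjuncts from the tearing event's description.

(d), (e), (f)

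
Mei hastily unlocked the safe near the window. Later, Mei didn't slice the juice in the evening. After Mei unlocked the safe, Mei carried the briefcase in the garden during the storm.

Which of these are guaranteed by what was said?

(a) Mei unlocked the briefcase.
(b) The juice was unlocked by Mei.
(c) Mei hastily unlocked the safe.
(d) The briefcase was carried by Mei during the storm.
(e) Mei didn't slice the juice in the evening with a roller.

(c), (d), (e)

(a) Not entailed — Mei unlocked the safe, not the briefcase; the briefcase belongs to the carrying event.
(b) Not entailed — Mei unlocked the safe, not the juice; the juice belongs to the slicing event.
(c) Entailed — the original entails any weakening of itself; this just drops 'near the window'.
(d) Entailed — every conjunct here is already in the original carrying event.
(e) Entailed — under negation, adding a further restriction is entailed: if no such slicing event occurred, none occurred with a roller either.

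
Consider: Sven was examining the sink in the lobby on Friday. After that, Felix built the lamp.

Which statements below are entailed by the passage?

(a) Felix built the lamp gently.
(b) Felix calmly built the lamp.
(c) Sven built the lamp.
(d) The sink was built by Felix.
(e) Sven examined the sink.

(a) Not entailed — 'gently' adds information not in the original event.
(b) Not entailed — 'calmly' adds information not in the original event.
(c) Not entailed — the passage has Felix building the lamp, not Sven.
(d) Not entailed — Felix built the lamp, not the sink; the sink belongs to the examining event.
(e) Entailed — 'examine' is an activity; 'was examining' entails that some examining happened, so 'examined' holds.

(e)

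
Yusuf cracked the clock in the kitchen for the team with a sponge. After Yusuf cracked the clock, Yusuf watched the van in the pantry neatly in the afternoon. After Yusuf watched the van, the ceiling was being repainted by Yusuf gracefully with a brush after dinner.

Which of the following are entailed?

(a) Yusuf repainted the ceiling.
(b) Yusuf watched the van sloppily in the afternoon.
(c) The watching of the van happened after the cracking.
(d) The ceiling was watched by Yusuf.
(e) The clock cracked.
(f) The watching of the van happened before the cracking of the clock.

(c), (e)

(a) Not entailed — 'was repainting' is progressive on an accomplishment; it does not entail the completed 'repainted'.
(b) Not entailed — 'sloppily' adds a manner not in (and inconsistent with) the original.
(c) Entailed — the narrative places the cracking before the watching.
(d) Not entailed — Yusuf watched the van, not the ceiling; the ceiling belongs to the repainting event.
(e) Entailed — 'Yusuf cracked the clock' is causative; it entails the inchoative 'the clock cracked'.
(f) Not entailed — the narrative places the cracking before the watching, not after.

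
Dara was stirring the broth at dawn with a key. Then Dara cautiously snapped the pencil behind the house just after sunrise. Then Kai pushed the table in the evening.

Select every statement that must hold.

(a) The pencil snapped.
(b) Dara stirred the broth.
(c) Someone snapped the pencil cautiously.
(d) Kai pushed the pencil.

(a) Entailed — 'Dara snapped the pencil' is causative; it entails the inchoative 'the pencil snapped'.
(b) Entailed — 'stir' is an activity; 'was stirring' entails that some stirring happened, so 'stirred' holds.
(c) Entailed — the original entails any weakening of itself; this just drops 'behind the house', 'just after sunrise' and generalizes the agent.
(d) Not entailed — Kai pushed the table, not the pencil; the pencil belongs to the snapping event.

(a), (b), (c)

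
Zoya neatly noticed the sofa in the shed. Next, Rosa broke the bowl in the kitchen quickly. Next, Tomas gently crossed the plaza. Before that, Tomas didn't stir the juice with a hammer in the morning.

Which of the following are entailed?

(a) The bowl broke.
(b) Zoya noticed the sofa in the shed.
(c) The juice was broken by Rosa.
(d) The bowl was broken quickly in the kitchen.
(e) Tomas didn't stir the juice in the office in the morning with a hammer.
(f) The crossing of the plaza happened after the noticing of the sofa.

(a) Entailed — 'Rosa broke the bowl' is causative; it entails the inchoative 'the bowl broke'.
(b) Entailed — every conjunct here is already in the original noticing event.
(c) Not entailed — Rosa broke the bowl, not the juice; the juice belongs to the stirring event.
(d) Entailed — every conjunct here is already in the original breaking event.
(e) Entailed — under negation, adding a further restriction is entailed: if no such stirring event occurred, none occurred in the office either.
(f) Entailed — the narrative places the noticing before the crossing.

(a), (b), (d), (e), (f)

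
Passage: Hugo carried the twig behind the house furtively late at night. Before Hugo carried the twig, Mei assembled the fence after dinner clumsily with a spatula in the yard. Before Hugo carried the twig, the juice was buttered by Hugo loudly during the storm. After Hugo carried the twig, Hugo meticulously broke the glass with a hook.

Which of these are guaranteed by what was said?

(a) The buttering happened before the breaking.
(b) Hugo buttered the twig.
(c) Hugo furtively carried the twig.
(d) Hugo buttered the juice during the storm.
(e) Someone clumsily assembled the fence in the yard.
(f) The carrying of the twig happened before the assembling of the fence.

(a), (c), (d), (e)

(a) Entailed — the narrative places the buttering before the breaking.
(b) Not entailed — Hugo buttered the juice, not the twig; the twig belongs to the carrying event.
(c) Entailed — this follows by dropping conjuncts from the carrying event's description.
(d) Entailed — every conjunct here is already in the original buttering event.
(e) Entailed — this follows by dropping conjuncts from the assembling event's description.
(f) Not entailed — the narrative places the assembling before the carrying, not after.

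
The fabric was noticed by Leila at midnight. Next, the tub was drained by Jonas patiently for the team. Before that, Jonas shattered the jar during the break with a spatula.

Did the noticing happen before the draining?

yes

The narrative orders the noticing before the draining.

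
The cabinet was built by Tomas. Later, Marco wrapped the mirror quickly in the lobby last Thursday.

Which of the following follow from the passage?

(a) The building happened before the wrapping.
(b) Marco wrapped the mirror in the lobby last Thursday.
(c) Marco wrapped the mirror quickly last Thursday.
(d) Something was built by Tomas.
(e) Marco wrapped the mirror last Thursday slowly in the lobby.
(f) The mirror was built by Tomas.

(a), (b), (c), (d)

(a) Entailed — the narrative places the building before the wrapping.
(b) Entailed — the original entails any weakening of itself; this just drops 'quickly'.
(c) Entailed — the original entails any weakening of itself; this just drops 'in the lobby'.
(d) Entailed — the original entails any weakening of itself; this just generalizes the patient.
(e) Not entailed — 'slowly' adds a manner not in (and inconsistent with) the original.
(f) Not entailed — Tomas built the cabinet, not the mirror; the mirror belongs to the wrapping event.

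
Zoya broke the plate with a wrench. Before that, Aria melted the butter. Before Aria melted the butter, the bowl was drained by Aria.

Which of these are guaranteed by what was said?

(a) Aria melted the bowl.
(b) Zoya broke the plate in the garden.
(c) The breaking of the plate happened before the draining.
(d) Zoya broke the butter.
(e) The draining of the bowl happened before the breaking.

(a) Not entailed — Aria melted the butter, not the bowl; the bowl belongs to the draining event.
(b) Not entailed — 'in the garden' adds information not in the original event.
(c) Not entailed — the narrative places the draining before the breaking, not after.
(d) Not entailed — Zoya broke the plate, not the butter; the butter belongs to the melting event.
(e) Entailed — the narrative places the draining before the breaking.

(e)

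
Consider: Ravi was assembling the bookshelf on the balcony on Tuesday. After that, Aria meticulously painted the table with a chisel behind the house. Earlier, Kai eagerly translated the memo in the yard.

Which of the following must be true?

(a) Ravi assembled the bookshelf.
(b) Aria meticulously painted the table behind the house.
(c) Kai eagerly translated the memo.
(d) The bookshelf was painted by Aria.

(a) Not entailed — 'was assembling' is progressive on an accomplishment; it does not entail the completed 'assembled'.
(b) Entailed — dropping 'with a chisel' leaves a sub-description the original still satisfies.
(c) Entailed — every conjunct here is already in the original translating event.
(d) Not entailed — Aria painted the table, not the bookshelf; the bookshelf belongs to the assembling event.

(b), (c)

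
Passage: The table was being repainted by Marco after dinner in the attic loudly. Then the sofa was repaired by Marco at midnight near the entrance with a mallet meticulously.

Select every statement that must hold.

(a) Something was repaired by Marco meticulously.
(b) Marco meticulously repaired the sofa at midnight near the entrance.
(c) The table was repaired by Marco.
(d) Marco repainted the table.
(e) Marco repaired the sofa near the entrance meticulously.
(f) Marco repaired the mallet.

(a) Entailed — the original entails any weakening of itself; this just drops 'with a mallet', 'at midnight', 'near the entrance' and generalizes the patient.
(b) Entailed — this follows by dropping conjuncts from the repairing event's description.
(c) Not entailed — Marco repaired the sofa, not the table; the table belongs to the repainting event.
(d) Not entailed — 'was repainting' is progressive on an accomplishment; it does not entail the completed 'repainted'.
(e) Entailed — this follows by dropping conjuncts from the repairing event's description.
(f) Not entailed — the mallet is the instrument, not what was repaired.

(a), (b), (e)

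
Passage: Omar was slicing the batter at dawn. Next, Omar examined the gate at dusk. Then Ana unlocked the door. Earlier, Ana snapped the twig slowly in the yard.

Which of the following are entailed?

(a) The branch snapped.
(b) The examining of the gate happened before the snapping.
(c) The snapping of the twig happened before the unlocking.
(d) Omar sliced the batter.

(c)

(a) Not entailed — the twig is what snapped, not the branch.
(b) Not entailed — the narrative doesn't order the examining relative to the snapping.
(c) Entailed — the narrative places the snapping before the unlocking.
(d) Not entailed — 'was slicing' is progressive on an accomplishment; it does not entail the completed 'sliced'.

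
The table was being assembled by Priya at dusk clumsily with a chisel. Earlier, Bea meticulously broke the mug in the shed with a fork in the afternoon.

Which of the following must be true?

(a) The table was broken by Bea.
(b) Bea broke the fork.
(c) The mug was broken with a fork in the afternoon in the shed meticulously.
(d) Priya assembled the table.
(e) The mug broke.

(a) Not entailed — Bea broke the mug, not the table; the table belongs to the assembling event.
(b) Not entailed — the fork is the instrument, not what was broken.
(c) Entailed — every conjunct here is already in the original breaking event.
(d) Not entailed — 'was assembling' is progressive on an accomplishment; it does not entail the completed 'assembled'.
(e) Entailed — 'Bea broke the mug' is causative; it entails the inchoative 'the mug broke'.

(c), (e)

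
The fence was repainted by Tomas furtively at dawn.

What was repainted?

'the fence' marks the patient of the repainting event.

the fence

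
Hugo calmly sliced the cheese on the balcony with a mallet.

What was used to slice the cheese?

'with a mallet' marks the instrument of the slicing event.

a mallet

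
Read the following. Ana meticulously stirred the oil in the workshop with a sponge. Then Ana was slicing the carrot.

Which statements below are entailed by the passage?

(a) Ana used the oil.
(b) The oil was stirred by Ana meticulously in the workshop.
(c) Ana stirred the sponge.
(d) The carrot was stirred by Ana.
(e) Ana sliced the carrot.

(a) Not entailed — the oil is the patient, not an instrument — Ana used a sponge.
(b) Entailed — this follows by dropping conjuncts from the stirring event's description.
(c) Not entailed — the sponge is the instrument, not what was stirred.
(d) Not entailed — Ana stirred the oil, not the carrot; the carrot belongs to the slicing event.
(e) Not entailed — 'was slicing' is progressive on an accomplishment; it does not entail the completed 'sliced'.

(b)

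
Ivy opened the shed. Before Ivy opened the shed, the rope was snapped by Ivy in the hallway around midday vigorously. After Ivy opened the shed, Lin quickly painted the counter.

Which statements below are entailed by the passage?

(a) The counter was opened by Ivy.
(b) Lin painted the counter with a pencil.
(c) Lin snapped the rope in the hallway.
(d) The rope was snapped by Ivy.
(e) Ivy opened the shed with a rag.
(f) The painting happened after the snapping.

(a) Not entailed — Ivy opened the shed, not the counter; the counter belongs to the painting event.
(b) Not entailed — 'with a pencil' adds information not in the original event.
(c) Not entailed — the passage has Ivy snapping the rope, not Lin.
(d) Entailed — every conjunct here is already in the original snapping event.
(e) Not entailed — 'with a rag' adds information not in the original event.
(f) Entailed — the narrative places the snapping before the painting.

(d), (f)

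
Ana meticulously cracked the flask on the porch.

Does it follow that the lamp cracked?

no

Nothing is said about any lamp; only the flask is affected.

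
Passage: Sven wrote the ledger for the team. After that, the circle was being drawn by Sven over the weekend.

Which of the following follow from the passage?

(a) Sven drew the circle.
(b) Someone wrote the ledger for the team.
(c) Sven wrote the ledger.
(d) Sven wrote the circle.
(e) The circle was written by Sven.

(b), (c)

(a) Not entailed — 'was drawing' is progressive on an accomplishment; it does not entail the completed 'drew'.
(b) Entailed — the original entails any weakening of itself; this just generalizes the agent.
(c) Entailed — this follows by dropping conjuncts from the writing event's description.
(d) Not entailed — Sven wrote the ledger, not the circle; the circle belongs to the drawing event.
(e) Not entailed — Sven wrote the ledger, not the circle; the circle belongs to the drawing event.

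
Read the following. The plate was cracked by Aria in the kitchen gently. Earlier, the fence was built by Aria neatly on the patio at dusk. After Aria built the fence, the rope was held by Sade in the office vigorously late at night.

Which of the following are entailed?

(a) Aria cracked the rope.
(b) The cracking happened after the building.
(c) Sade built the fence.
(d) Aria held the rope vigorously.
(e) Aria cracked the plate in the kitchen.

(b), (e)

(a) Not entailed — Aria cracked the plate, not the rope; the rope belongs to the holding event.
(b) Entailed — the narrative places the building before the cracking.
(c) Not entailed — the passage has Aria building the fence, not Sade.
(d) Not entailed — the passage has Sade holding the rope, not Aria.
(e) Entailed — the original entails any weakening of itself; this just drops 'gently'.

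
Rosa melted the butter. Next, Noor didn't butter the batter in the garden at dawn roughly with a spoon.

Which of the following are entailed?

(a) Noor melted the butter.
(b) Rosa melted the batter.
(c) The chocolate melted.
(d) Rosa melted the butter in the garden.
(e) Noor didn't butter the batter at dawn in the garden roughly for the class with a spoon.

(e)

(a) Not entailed — the passage has Rosa melting the butter, not Noor.
(b) Not entailed — Rosa melted the butter, not the batter; the batter belongs to the buttering event.
(c) Not entailed — the butter is what melted, not the chocolate.
(d) Not entailed — 'in the garden' adds information not in the original event.
(e) Entailed — under negation, adding a further restriction is entailed: if no such buttering event occurred, none occurred for the class either.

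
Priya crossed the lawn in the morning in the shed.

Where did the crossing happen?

'in the shed' marks the location of the crossing event.

in the shed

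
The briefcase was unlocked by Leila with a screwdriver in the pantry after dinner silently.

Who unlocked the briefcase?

Leila

'Leila' marks the agent of the unlocking event.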